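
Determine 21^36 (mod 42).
21

Repeated squaring. Binary of 36 = 100100.
21^1 ≡ 21 (mod 42); 21^2 ≡ 21 (mod 42); 21^4 ≡ 21 (mod 42); 21^8 ≡ 21 (mod 42); 21^16 ≡ 21 (mod 42); 21^32 ≡ 21 (mod 42)
21^36 = 21^4 × 21^32 ≡ 21 (mod 42)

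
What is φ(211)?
210

211 = 211
φ(n) = n × ∏(1 - 1/p) for each prime p dividing n
φ(211) = 211 × (1 - 1/211) = 210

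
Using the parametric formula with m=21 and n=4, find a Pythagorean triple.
(425, 168, 457)

Euclid's formula: a = m² - n², b = 2mn, c = m² + n²
m = 21, n = 4
a = 21² - 4² = 441 - 16 = 425
b = 2 × 21 × 4 = 168
c = 21² + 4² = 441 + 16 = 457
Verification: 425² + 168² = 180625 + 28224 = 208849 = 457² ✓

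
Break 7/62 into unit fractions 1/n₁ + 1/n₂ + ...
1/9 + 1/558

Greedy algorithm:
7/62: ceiling(62/7) = 9, use 1/9
1/558: ceiling(558/1) = 558, use 1/558
Result: 7/62 = 1/9 + 1/558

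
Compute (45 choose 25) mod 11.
0

Using Lucas' theorem:
Write n=45 and k=25 in base 11:
n in base 11: [4, 1]
k in base 11: [2, 3]
C(45,25) mod 11 = ∏ C(n_i, k_i) mod 11
Digit binomials (mod 11): C(4,2) = 6; C(1,3) = 0 (k_i > n_i)
Product: 6 × 0 = 0 ≡ 0 (mod 11)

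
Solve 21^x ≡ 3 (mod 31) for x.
29

Baby-step giant-step with step n = ⌈√31⌉ = 6.
Baby steps 21^j mod 31 (j:value) for j=0..5: 0:1, 1:21, 2:7, 3:23, 4:18, 5:6.
Giant-step multiplier: 21^(-6) ≡ 21^(30-6) = 21^24 ≡ 16 (mod 31).
Giant steps γ_i = 3·16^i mod 31: γ_0=3, γ_1=17, γ_2=24, γ_3=12, γ_4=6 (in table at j=5).
x = i·n + j = 4·6 + 5 = 29.
Check: 21^29 ≡ 3 (mod 31).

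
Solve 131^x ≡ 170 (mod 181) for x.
104

Baby-step giant-step with step n = ⌈√181⌉ = 14.
Baby steps 131^j mod 181 (j:value) for j=0..13: 0:1, 1:131, 2:147, 3:71, 4:70, 5:120, 6:154, 7:83, 8:13, 9:74, 10:101, 11:18, 12:5, 13:112.
Giant-step multiplier: 131^(-14) ≡ 131^(180-14) = 131^166 ≡ 33 (mod 181).
Giant steps γ_i = 170·33^i mod 181: γ_0=170, γ_1=180, γ_2=148, γ_3=178, γ_4=82, γ_5=172, γ_6=65, γ_7=154 (in table at j=6).
x = i·n + j = 7·14 + 6 = 104.
Check: 131^104 ≡ 170 (mod 181).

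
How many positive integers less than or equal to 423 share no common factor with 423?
276

423 = 3^2 × 47
φ(n) = n × ∏(1 - 1/p) for each prime p dividing n
φ(423) = 423 × (1 - 1/3) × (1 - 1/47) = 276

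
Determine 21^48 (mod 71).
64

Repeated squaring. Binary of 48 = 110000.
21^1 ≡ 21 (mod 71); 21^2 ≡ 15 (mod 71); 21^4 ≡ 12 (mod 71); 21^8 ≡ 2 (mod 71); 21^16 ≡ 4 (mod 71); 21^32 ≡ 16 (mod 71)
21^48 = 21^16 × 21^32 ≡ 64 (mod 71)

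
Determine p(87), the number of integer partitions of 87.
38887673

p(n) counts ways to write n as a sum of positive integers (order ignored).
Euler's pentagonal recurrence: p(k) = p(k-1) + p(k-2) - p(k-5) - p(k-7) + p(k-12) + p(k-15) - ... (offsets j(3j∓1)/2, signs ++--, p(0)=1, p(<0)=0).
DP table for k = 0..86: p(0)=1, p(1)=1, p(2)=2, p(3)=3, p(4)=5, p(5)=7, p(6)=11, p(7)=15, p(8)=22, p(9)=30, p(10)=42, p(11)=56, p(12)=77, p(13)=101, p(14)=135, p(15)=176, p(16)=231, p(17)=297, p(18)=385, p(19)=490, p(20)=627, p(21)=792, p(22)=1002, p(23)=1255, p(24)=1575, p(25)=1958, p(26)=2436, p(27)=3010, p(28)=3718, p(29)=4565, p(30)=5604, p(31)=6842, p(32)=8349, p(33)=10143, p(34)=12310, p(35)=14883, p(36)=17977, p(37)=21637, p(38)=26015, p(39)=31185, p(40)=37338, p(41)=44583, p(42)=53174, p(43)=63261, p(44)=75175, p(45)=89134, p(46)=105558, p(47)=124754, p(48)=147273, p(49)=173525, p(50)=204226, p(51)=239943, p(52)=281589, p(53)=329931, p(54)=386155, p(55)=451276, p(56)=526823, p(57)=614154, p(58)=715220, p(59)=831820, p(60)=966467, p(61)=1121505, p(62)=1300156, p(63)=1505499, p(64)=1741630, p(65)=2012558, p(66)=2323520, p(67)=2679689, p(68)=3087735, p(69)=3554345, p(70)=4087968, p(71)=4697205, p(72)=5392783, p(73)=6185689, p(74)=7089500, p(75)=8118264, p(76)=9289091, p(77)=10619863, p(78)=12132164, p(79)=13848650, p(80)=15796476, p(81)=18004327, p(82)=20506255, p(83)=23338469, p(84)=26543660, p(85)=30167357, p(86)=34262962.
Final step: p(87) = p(86) + p(85) - p(82) - p(80) + p(75) + p(72) - p(65) - p(61) + p(52) + p(47) - p(36) - p(30) + p(17) + p(10)
= 34262962 + 30167357 - 20506255 - 15796476 + 8118264 + 5392783 - 2012558 - 1121505 + 281589 + 124754 - 17977 - 5604 + 297 + 42
= 38887673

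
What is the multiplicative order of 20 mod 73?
72

73 is prime, so ord(20) divides φ(73) = 72.
Divisors of 72: 1, 2, 3, 4, 6, 8, 9, 12, 18, 24, 36, 72.
Repeated squaring: 20^1 ≡ 20, 20^2 ≡ 35, 20^4 ≡ 57, 20^8 ≡ 37, 20^16 ≡ 55, 20^32 ≡ 32, 20^64 ≡ 2 (mod 73).
Test 20^d mod 73 for each divisor d in increasing order:
20^1 ≡ 20
20^2 ≡ 35
20^3 = 20^2·20^1 ≡ 43
20^4 ≡ 57
20^6 = 20^4·20^2 ≡ 24
20^8 ≡ 37
20^9 = 20^8·20^1 ≡ 10
20^12 = 20^8·20^4 ≡ 65
20^18 = 20^16·20^2 ≡ 27
20^24 = 20^16·20^8 ≡ 64
20^36 = 20^32·20^4 ≡ 72
20^72 = 20^64·20^8 ≡ 1  ← first divisor giving 1
The order is 72.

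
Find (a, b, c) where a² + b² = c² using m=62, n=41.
(2163, 5084, 5525)

Euclid's formula: a = m² - n², b = 2mn, c = m² + n²
m = 62, n = 41
a = 62² - 41² = 3844 - 1681 = 2163
b = 2 × 62 × 41 = 5084
c = 62² + 41² = 3844 + 1681 = 5525
Verification: 2163² + 5084² = 4678569 + 25847056 = 30525625 = 5525² ✓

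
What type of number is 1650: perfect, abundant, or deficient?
abundant

Proper divisors of 1650: sum = 1 + 2 + 3 + 5 + 6 + 10 + 11 + 15 + ... + 275 + 330 + 550 + 825 (23 divisors) = 2814
Since 2814 > 1650, 1650 is abundant.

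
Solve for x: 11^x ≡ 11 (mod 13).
1

Baby-step giant-step with step n = ⌈√13⌉ = 4.
Baby steps 11^j mod 13 (j:value) for j=0..3: 0:1, 1:11, 2:4, 3:5.
h = 11 is already in the table at j=1, so x = 1.
Check: 11^1 ≡ 11 (mod 13).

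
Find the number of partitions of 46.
105558

p(n) counts ways to write n as a sum of positive integers (order ignored).
Euler's pentagonal recurrence: p(k) = p(k-1) + p(k-2) - p(k-5) - p(k-7) + p(k-12) + p(k-15) - ... (offsets j(3j∓1)/2, signs ++--, p(0)=1, p(<0)=0).
DP table for k = 0..45: p(0)=1, p(1)=1, p(2)=2, p(3)=3, p(4)=5, p(5)=7, p(6)=11, p(7)=15, p(8)=22, p(9)=30, p(10)=42, p(11)=56, p(12)=77, p(13)=101, p(14)=135, p(15)=176, p(16)=231, p(17)=297, p(18)=385, p(19)=490, p(20)=627, p(21)=792, p(22)=1002, p(23)=1255, p(24)=1575, p(25)=1958, p(26)=2436, p(27)=3010, p(28)=3718, p(29)=4565, p(30)=5604, p(31)=6842, p(32)=8349, p(33)=10143, p(34)=12310, p(35)=14883, p(36)=17977, p(37)=21637, p(38)=26015, p(39)=31185, p(40)=37338, p(41)=44583, p(42)=53174, p(43)=63261, p(44)=75175, p(45)=89134.
Final step: p(46) = p(45) + p(44) - p(41) - p(39) + p(34) + p(31) - p(24) - p(20) + p(11) + p(6)
= 89134 + 75175 - 44583 - 31185 + 12310 + 6842 - 1575 - 627 + 56 + 11
= 105558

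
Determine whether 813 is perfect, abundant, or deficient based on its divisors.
deficient

Proper divisors of 813: sum = 1 + 3 + 271 = 275
Since 275 < 813, 813 is deficient.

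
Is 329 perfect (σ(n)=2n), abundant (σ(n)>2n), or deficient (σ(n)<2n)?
deficient

Proper divisors of 329: sum = 1 + 7 + 47 = 55
Since 55 < 329, 329 is deficient.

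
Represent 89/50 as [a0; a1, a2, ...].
[1; 1, 3, 1, 1, 5]

Euclidean algorithm steps:
89 = 1 × 50 + 39
50 = 1 × 39 + 11
39 = 3 × 11 + 6
11 = 1 × 6 + 5
6 = 1 × 5 + 1
5 = 5 × 1 + 0
Continued fraction: [1; 1, 3, 1, 1, 5]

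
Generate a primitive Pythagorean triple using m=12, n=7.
(95, 168, 193)

Euclid's formula: a = m² - n², b = 2mn, c = m² + n²
m = 12, n = 7
a = 12² - 7² = 144 - 49 = 95
b = 2 × 12 × 7 = 168
c = 12² + 7² = 144 + 49 = 193
Verification: 95² + 168² = 9025 + 28224 = 37249 = 193² ✓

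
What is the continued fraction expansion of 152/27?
[5; 1, 1, 1, 2, 3]

Euclidean algorithm steps:
152 = 5 × 27 + 17
27 = 1 × 17 + 10
17 = 1 × 10 + 7
10 = 1 × 7 + 3
7 = 2 × 3 + 1
3 = 3 × 1 + 0
Continued fraction: [5; 1, 1, 1, 2, 3]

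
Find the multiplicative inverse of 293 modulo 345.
272

gcd(293, 345) = 1, so the inverse exists.
Extended Euclidean algorithm on (345, 293):
345 = 1 × 293 + 52  ⟹  52 = (1)·345 + (-1)·293
293 = 5 × 52 + 33  ⟹  33 = (-5)·345 + (6)·293
52 = 1 × 33 + 19  ⟹  19 = (6)·345 + (-7)·293
33 = 1 × 19 + 14  ⟹  14 = (-11)·345 + (13)·293
19 = 1 × 14 + 5  ⟹  5 = (17)·345 + (-20)·293
14 = 2 × 5 + 4  ⟹  4 = (-45)·345 + (53)·293
5 = 1 × 4 + 1  ⟹  1 = (62)·345 + (-73)·293
So (-73)·293 ≡ 1 (mod 345), i.e. 293^(-1) ≡ -73 ≡ 272 (mod 345).
Check: 293 × 272 = 79696 ≡ 1 (mod 345)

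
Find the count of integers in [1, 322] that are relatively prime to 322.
132

322 = 2 × 7 × 23
φ(n) = n × ∏(1 - 1/p) for each prime p dividing n
φ(322) = 322 × (1 - 1/2) × (1 - 1/7) × (1 - 1/23) = 132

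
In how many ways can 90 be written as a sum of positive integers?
56634173

p(n) counts ways to write n as a sum of positive integers (order ignored).
Euler's pentagonal recurrence: p(k) = p(k-1) + p(k-2) - p(k-5) - p(k-7) + p(k-12) + p(k-15) - ... (offsets j(3j∓1)/2, signs ++--, p(0)=1, p(<0)=0).
DP table for k = 0..89: p(0)=1, p(1)=1, p(2)=2, p(3)=3, p(4)=5, p(5)=7, p(6)=11, p(7)=15, p(8)=22, p(9)=30, p(10)=42, p(11)=56, p(12)=77, p(13)=101, p(14)=135, p(15)=176, p(16)=231, p(17)=297, p(18)=385, p(19)=490, p(20)=627, p(21)=792, p(22)=1002, p(23)=1255, p(24)=1575, p(25)=1958, p(26)=2436, p(27)=3010, p(28)=3718, p(29)=4565, p(30)=5604, p(31)=6842, p(32)=8349, p(33)=10143, p(34)=12310, p(35)=14883, p(36)=17977, p(37)=21637, p(38)=26015, p(39)=31185, p(40)=37338, p(41)=44583, p(42)=53174, p(43)=63261, p(44)=75175, p(45)=89134, p(46)=105558, p(47)=124754, p(48)=147273, p(49)=173525, p(50)=204226, p(51)=239943, p(52)=281589, p(53)=329931, p(54)=386155, p(55)=451276, p(56)=526823, p(57)=614154, p(58)=715220, p(59)=831820, p(60)=966467, p(61)=1121505, p(62)=1300156, p(63)=1505499, p(64)=1741630, p(65)=2012558, p(66)=2323520, p(67)=2679689, p(68)=3087735, p(69)=3554345, p(70)=4087968, p(71)=4697205, p(72)=5392783, p(73)=6185689, p(74)=7089500, p(75)=8118264, p(76)=9289091, p(77)=10619863, p(78)=12132164, p(79)=13848650, p(80)=15796476, p(81)=18004327, p(82)=20506255, p(83)=23338469, p(84)=26543660, p(85)=30167357, p(86)=34262962, p(87)=38887673, p(88)=44108109, p(89)=49995925.
Final step: p(90) = p(89) + p(88) - p(85) - p(83) + p(78) + p(75) - p(68) - p(64) + p(55) + p(50) - p(39) - p(33) + p(20) + p(13)
= 49995925 + 44108109 - 30167357 - 23338469 + 12132164 + 8118264 - 3087735 - 1741630 + 451276 + 204226 - 31185 - 10143 + 627 + 101
= 56634173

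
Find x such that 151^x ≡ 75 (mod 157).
120

Baby-step giant-step with step n = ⌈√157⌉ = 13.
Baby steps 151^j mod 157 (j:value) for j=0..12: 0:1, 1:151, 2:36, 3:98, 4:40, 5:74, 6:27, 7:152, 8:30, 9:134, 10:138, 11:114, 12:101.
Giant-step multiplier: 151^(-13) ≡ 151^(156-13) = 151^143 ≡ 50 (mod 157).
Giant steps γ_i = 75·50^i mod 157: γ_0=75, γ_1=139, γ_2=42, γ_3=59, γ_4=124, γ_5=77, γ_6=82, γ_7=18, γ_8=115, γ_9=98 (in table at j=3).
x = i·n + j = 9·13 + 3 = 120.
Check: 151^120 ≡ 75 (mod 157).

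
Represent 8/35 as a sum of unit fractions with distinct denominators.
1/5 + 1/35

Greedy algorithm:
8/35: ceiling(35/8) = 5, use 1/5
1/35: ceiling(35/1) = 35, use 1/35
Result: 8/35 = 1/5 + 1/35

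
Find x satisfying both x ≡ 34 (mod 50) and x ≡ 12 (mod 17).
284

Using Chinese Remainder Theorem:
M = 50 × 17 = 850
M1 = 17, M2 = 50
y1 = 17^(-1) mod 50 = 3
y2 = 50^(-1) mod 17 = 16
x = (34×17×3 + 12×50×16) mod 850 = 284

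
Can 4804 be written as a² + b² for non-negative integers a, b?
48² + 50² (a=48, b=50)

Factorization: 4804 = 2^2 × 1201
By Fermat: n is sum of two squares iff every prime p ≡ 3 (mod 4) appears to even power.
All primes ≡ 3 (mod 4) appear to even power.
Search a = 0, 1, 2, … for 4804 - a² a perfect square: first hit at a = 48: 4804 - 2304 = 2500 = 50².
4804 = 48² + 50² = 2304 + 2500 ✓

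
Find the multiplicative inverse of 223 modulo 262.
47

gcd(223, 262) = 1, so the inverse exists.
Extended Euclidean algorithm on (262, 223):
262 = 1 × 223 + 39  ⟹  39 = (1)·262 + (-1)·223
223 = 5 × 39 + 28  ⟹  28 = (-5)·262 + (6)·223
39 = 1 × 28 + 11  ⟹  11 = (6)·262 + (-7)·223
28 = 2 × 11 + 6  ⟹  6 = (-17)·262 + (20)·223
11 = 1 × 6 + 5  ⟹  5 = (23)·262 + (-27)·223
6 = 1 × 5 + 1  ⟹  1 = (-40)·262 + (47)·223
So (47)·223 ≡ 1 (mod 262), i.e. 223^(-1) ≡ 47 (mod 262).
Check: 223 × 47 = 10481 ≡ 1 (mod 262)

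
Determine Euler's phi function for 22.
10

22 = 2 × 11
φ(n) = n × ∏(1 - 1/p) for each prime p dividing n
φ(22) = 22 × (1 - 1/2) × (1 - 1/11) = 10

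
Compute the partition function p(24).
1575

p(n) counts ways to write n as a sum of positive integers (order ignored).
Euler's pentagonal recurrence: p(k) = p(k-1) + p(k-2) - p(k-5) - p(k-7) + p(k-12) + p(k-15) - ... (offsets j(3j∓1)/2, signs ++--, p(0)=1, p(<0)=0).
DP table for k = 0..23: p(0)=1, p(1)=1, p(2)=2, p(3)=3, p(4)=5, p(5)=7, p(6)=11, p(7)=15, p(8)=22, p(9)=30, p(10)=42, p(11)=56, p(12)=77, p(13)=101, p(14)=135, p(15)=176, p(16)=231, p(17)=297, p(18)=385, p(19)=490, p(20)=627, p(21)=792, p(22)=1002, p(23)=1255.
Final step: p(24) = p(23) + p(22) - p(19) - p(17) + p(12) + p(9) - p(2)
= 1255 + 1002 - 490 - 297 + 77 + 30 - 2
= 1575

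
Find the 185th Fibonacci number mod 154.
27

Matrix identity: Q^n = [[F_(n+1), F_n], [F_n, F_(n-1)]] with Q = [[1,1],[1,0]].
n = 185 = 10111001₂. Square-and-multiply, entries mod 154:
Q^1 = [[1,1],[1,0]]
Q^2 = (Q^1)² = [[2,1],[1,1]]
Q^5 = (Q^2)²·Q = [[8,5],[5,3]]
Q^11 = (Q^5)²·Q = [[144,89],[89,55]]
Q^23 = (Q^11)²·Q = [[14,13],[13,1]]
Q^46 = (Q^23)² = [[57,41],[41,16]]
Q^92 = (Q^46)² = [[2,67],[67,89]]
Q^185 = (Q^92)²·Q = [[118,27],[27,91]]
F_185 mod 154 = Q^185[0][1] = 27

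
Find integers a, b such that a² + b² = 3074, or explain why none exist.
7² + 55² (a=7, b=55)

Factorization: 3074 = 2 × 29 × 53
By Fermat: n is sum of two squares iff every prime p ≡ 3 (mod 4) appears to even power.
All primes ≡ 3 (mod 4) appear to even power.
Search a = 0, 1, 2, … for 3074 - a² a perfect square: first hit at a = 7: 3074 - 49 = 3025 = 55².
3074 = 7² + 55² = 49 + 3025 ✓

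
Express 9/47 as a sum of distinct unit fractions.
1/6 + 1/41 + 1/2313 + 1/8914302

Greedy algorithm:
9/47: ceiling(47/9) = 6, use 1/6
7/282: ceiling(282/7) = 41, use 1/41
5/11562: ceiling(11562/5) = 2313, use 1/2313
1/8914302: ceiling(8914302/1) = 8914302, use 1/8914302
Result: 9/47 = 1/6 + 1/41 + 1/2313 + 1/8914302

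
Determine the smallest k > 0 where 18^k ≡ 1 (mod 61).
60

61 is prime, so ord(18) divides φ(61) = 60.
Divisors of 60: 1, 2, 3, 4, 5, 6, 10, 12, 15, 20, 30, 60.
Repeated squaring: 18^1 ≡ 18, 18^2 ≡ 19, 18^4 ≡ 56, 18^8 ≡ 25, 18^16 ≡ 15, 18^32 ≡ 42 (mod 61).
Test 18^d mod 61 for each divisor d in increasing order:
18^1 ≡ 18
18^2 ≡ 19
18^3 = 18^2·18^1 ≡ 37
18^4 ≡ 56
18^5 = 18^4·18^1 ≡ 32
18^6 = 18^4·18^2 ≡ 27
18^10 = 18^8·18^2 ≡ 48
18^12 = 18^8·18^4 ≡ 58
18^15 = 18^8·18^4·18^2·18^1 ≡ 11
18^20 = 18^16·18^4 ≡ 47
18^30 = 18^16·18^8·18^4·18^2 ≡ 60
18^60 = 18^32·18^16·18^8·18^4 ≡ 1  ← first divisor giving 1
The order is 60.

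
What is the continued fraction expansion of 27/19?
[1; 2, 2, 1, 2]

Euclidean algorithm steps:
27 = 1 × 19 + 8
19 = 2 × 8 + 3
8 = 2 × 3 + 2
3 = 1 × 2 + 1
2 = 2 × 1 + 0
Continued fraction: [1; 2, 2, 1, 2]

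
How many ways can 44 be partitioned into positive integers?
75175

p(n) counts ways to write n as a sum of positive integers (order ignored).
Euler's pentagonal recurrence: p(k) = p(k-1) + p(k-2) - p(k-5) - p(k-7) + p(k-12) + p(k-15) - ... (offsets j(3j∓1)/2, signs ++--, p(0)=1, p(<0)=0).
DP table for k = 0..43: p(0)=1, p(1)=1, p(2)=2, p(3)=3, p(4)=5, p(5)=7, p(6)=11, p(7)=15, p(8)=22, p(9)=30, p(10)=42, p(11)=56, p(12)=77, p(13)=101, p(14)=135, p(15)=176, p(16)=231, p(17)=297, p(18)=385, p(19)=490, p(20)=627, p(21)=792, p(22)=1002, p(23)=1255, p(24)=1575, p(25)=1958, p(26)=2436, p(27)=3010, p(28)=3718, p(29)=4565, p(30)=5604, p(31)=6842, p(32)=8349, p(33)=10143, p(34)=12310, p(35)=14883, p(36)=17977, p(37)=21637, p(38)=26015, p(39)=31185, p(40)=37338, p(41)=44583, p(42)=53174, p(43)=63261.
Final step: p(44) = p(43) + p(42) - p(39) - p(37) + p(32) + p(29) - p(22) - p(18) + p(9) + p(4)
= 63261 + 53174 - 31185 - 21637 + 8349 + 4565 - 1002 - 385 + 30 + 5
= 75175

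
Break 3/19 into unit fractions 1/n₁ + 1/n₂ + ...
1/7 + 1/67 + 1/8911

Greedy algorithm:
3/19: ceiling(19/3) = 7, use 1/7
2/133: ceiling(133/2) = 67, use 1/67
1/8911: ceiling(8911/1) = 8911, use 1/8911
Result: 3/19 = 1/7 + 1/67 + 1/8911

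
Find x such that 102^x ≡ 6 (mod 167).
38

Baby-step giant-step with step n = ⌈√167⌉ = 13.
Baby steps 102^j mod 167 (j:value) for j=0..12: 0:1, 1:102, 2:50, 3:90, 4:162, 5:158, 6:84, 7:51, 8:25, 9:45, 10:81, 11:79, 12:42.
Giant-step multiplier: 102^(-13) ≡ 102^(166-13) = 102^153 ≡ 95 (mod 167).
Giant steps γ_i = 6·95^i mod 167: γ_0=6, γ_1=69, γ_2=42 (in table at j=12).
x = i·n + j = 2·13 + 12 = 38.
Check: 102^38 ≡ 6 (mod 167).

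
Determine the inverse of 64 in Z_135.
19

gcd(64, 135) = 1, so the inverse exists.
Extended Euclidean algorithm on (135, 64):
135 = 2 × 64 + 7  ⟹  7 = (1)·135 + (-2)·64
64 = 9 × 7 + 1  ⟹  1 = (-9)·135 + (19)·64
So (19)·64 ≡ 1 (mod 135), i.e. 64^(-1) ≡ 19 (mod 135).
Check: 64 × 19 = 1216 ≡ 1 (mod 135)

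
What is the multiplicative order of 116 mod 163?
162

163 is prime, so ord(116) divides φ(163) = 162.
Divisors of 162: 1, 2, 3, 6, 9, 18, 27, 54, 81, 162.
Repeated squaring: 116^1 ≡ 116, 116^2 ≡ 90, 116^4 ≡ 113, 116^8 ≡ 55, 116^16 ≡ 91, 116^32 ≡ 131, 116^64 ≡ 46, 116^128 ≡ 160 (mod 163).
Test 116^d mod 163 for each divisor d in increasing order:
116^1 ≡ 116
116^2 ≡ 90
116^3 = 116^2·116^1 ≡ 8
116^6 = 116^4·116^2 ≡ 64
116^9 = 116^8·116^1 ≡ 23
116^18 = 116^16·116^2 ≡ 40
116^27 = 116^16·116^8·116^2·116^1 ≡ 105
116^54 = 116^32·116^16·116^4·116^2 ≡ 104
116^81 = 116^64·116^16·116^1 ≡ 162
116^162 = 116^128·116^32·116^2 ≡ 1  ← first divisor giving 1
The order is 162.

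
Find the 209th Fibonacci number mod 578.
523

Matrix identity: Q^n = [[F_(n+1), F_n], [F_n, F_(n-1)]] with Q = [[1,1],[1,0]].
n = 209 = 11010001₂. Square-and-multiply, entries mod 578:
Q^1 = [[1,1],[1,0]]
Q^3 = (Q^1)²·Q = [[3,2],[2,1]]
Q^6 = (Q^3)² = [[13,8],[8,5]]
Q^13 = (Q^6)²·Q = [[377,233],[233,144]]
Q^26 = (Q^13)² = [[476,13],[13,463]]
Q^52 = (Q^26)² = [[169,69],[69,100]]
Q^104 = (Q^52)² = [[376,65],[65,311]]
Q^209 = (Q^104)²·Q = [[94,523],[523,149]]
F_209 mod 578 = Q^209[0][1] = 523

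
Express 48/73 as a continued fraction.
[0; 1, 1, 1, 11, 2]

Euclidean algorithm steps:
48 = 0 × 73 + 48
73 = 1 × 48 + 25
48 = 1 × 25 + 23
25 = 1 × 23 + 2
23 = 11 × 2 + 1
2 = 2 × 1 + 0
Continued fraction: [0; 1, 1, 1, 11, 2]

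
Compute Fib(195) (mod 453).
5

Matrix identity: Q^n = [[F_(n+1), F_n], [F_n, F_(n-1)]] with Q = [[1,1],[1,0]].
n = 195 = 11000011₂. Square-and-multiply, entries mod 453:
Q^1 = [[1,1],[1,0]]
Q^3 = (Q^1)²·Q = [[3,2],[2,1]]
Q^6 = (Q^3)² = [[13,8],[8,5]]
Q^12 = (Q^6)² = [[233,144],[144,89]]
Q^24 = (Q^12)² = [[280,162],[162,118]]
Q^48 = (Q^24)² = [[1,150],[150,304]]
Q^97 = (Q^48)²·Q = [[301,304],[304,450]]
Q^195 = (Q^97)²·Q = [[450,5],[5,445]]
F_195 mod 453 = Q^195[0][1] = 5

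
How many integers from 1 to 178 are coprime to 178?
88

178 = 2 × 89
φ(n) = n × ∏(1 - 1/p) for each prime p dividing n
φ(178) = 178 × (1 - 1/2) × (1 - 1/89) = 88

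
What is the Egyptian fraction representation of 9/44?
1/5 + 1/220

Greedy algorithm:
9/44: ceiling(44/9) = 5, use 1/5
1/220: ceiling(220/1) = 220, use 1/220
Result: 9/44 = 1/5 + 1/220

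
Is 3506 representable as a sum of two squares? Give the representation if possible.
5² + 59² (a=5, b=59)

Factorization: 3506 = 2 × 1753
By Fermat: n is sum of two squares iff every prime p ≡ 3 (mod 4) appears to even power.
All primes ≡ 3 (mod 4) appear to even power.
Search a = 0, 1, 2, … for 3506 - a² a perfect square: first hit at a = 5: 3506 - 25 = 3481 = 59².
3506 = 5² + 59² = 25 + 3481 ✓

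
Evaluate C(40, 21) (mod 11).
0

Using Lucas' theorem:
Write n=40 and k=21 in base 11:
n in base 11: [3, 7]
k in base 11: [1, 10]
C(40,21) mod 11 = ∏ C(n_i, k_i) mod 11
Digit binomials (mod 11): C(3,1) = 3; C(7,10) = 0 (k_i > n_i)
Product: 3 × 0 = 0 ≡ 0 (mod 11)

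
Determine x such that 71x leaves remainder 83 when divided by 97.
x ≡ 8 (mod 97)

gcd(71, 97) = 1, which divides 83, so solutions exist.
Find 71^(-1) mod 97 by the extended Euclidean algorithm:
97 = 1 × 71 + 26  ⟹  26 = (1)·97 + (-1)·71
71 = 2 × 26 + 19  ⟹  19 = (-2)·97 + (3)·71
26 = 1 × 19 + 7  ⟹  7 = (3)·97 + (-4)·71
19 = 2 × 7 + 5  ⟹  5 = (-8)·97 + (11)·71
7 = 1 × 5 + 2  ⟹  2 = (11)·97 + (-15)·71
5 = 2 × 2 + 1  ⟹  1 = (-30)·97 + (41)·71
So (41)·71 ≡ 1 (mod 97), i.e. 71^(-1) ≡ 41 (mod 97).
x ≡ 41 × 83 = 3403 ≡ 8 (mod 97).
Check: 71 × 8 = 568 ≡ 83 (mod 97).
Unique solution: x ≡ 8 (mod 97)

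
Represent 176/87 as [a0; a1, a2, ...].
[2; 43, 2]

Euclidean algorithm steps:
176 = 2 × 87 + 2
87 = 43 × 2 + 1
2 = 2 × 1 + 0
Continued fraction: [2; 43, 2]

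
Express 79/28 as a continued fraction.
[2; 1, 4, 1, 1, 2]

Euclidean algorithm steps:
79 = 2 × 28 + 23
28 = 1 × 23 + 5
23 = 4 × 5 + 3
5 = 1 × 3 + 2
3 = 1 × 2 + 1
2 = 2 × 1 + 0
Continued fraction: [2; 1, 4, 1, 1, 2]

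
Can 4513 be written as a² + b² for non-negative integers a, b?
47² + 48² (a=47, b=48)

Factorization: 4513 = 4513
By Fermat: n is sum of two squares iff every prime p ≡ 3 (mod 4) appears to even power.
All primes ≡ 3 (mod 4) appear to even power.
Search a = 0, 1, 2, … for 4513 - a² a perfect square: first hit at a = 47: 4513 - 2209 = 2304 = 48².
4513 = 47² + 48² = 2209 + 2304 ✓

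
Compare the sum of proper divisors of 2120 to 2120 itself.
abundant

Proper divisors of 2120: sum = 1 + 2 + 4 + 5 + 8 + 10 + 20 + 40 + 53 + 106 + 212 + 265 + 424 + 530 + 1060 = 2740
Since 2740 > 2120, 2120 is abundant.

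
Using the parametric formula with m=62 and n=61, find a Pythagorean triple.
(123, 7564, 7565)

Euclid's formula: a = m² - n², b = 2mn, c = m² + n²
m = 62, n = 61
a = 62² - 61² = 3844 - 3721 = 123
b = 2 × 62 × 61 = 7564
c = 62² + 61² = 3844 + 3721 = 7565
Verification: 123² + 7564² = 15129 + 57214096 = 57229225 = 7565² ✓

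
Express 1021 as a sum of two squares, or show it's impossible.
11² + 30² (a=11, b=30)

Factorization: 1021 = 1021
By Fermat: n is sum of two squares iff every prime p ≡ 3 (mod 4) appears to even power.
All primes ≡ 3 (mod 4) appear to even power.
Search a = 0, 1, 2, … for 1021 - a² a perfect square: first hit at a = 11: 1021 - 121 = 900 = 30².
1021 = 11² + 30² = 121 + 900 ✓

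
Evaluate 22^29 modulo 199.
154

Repeated squaring. Binary of 29 = 11101.
22^1 ≡ 22 (mod 199); 22^2 ≡ 86 (mod 199); 22^4 ≡ 33 (mod 199); 22^8 ≡ 94 (mod 199); 22^16 ≡ 80 (mod 199)
22^29 = 22^1 × 22^4 × 22^8 × 22^16 ≡ 154 (mod 199)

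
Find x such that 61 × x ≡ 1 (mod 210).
31

gcd(61, 210) = 1, so the inverse exists.
Extended Euclidean algorithm on (210, 61):
210 = 3 × 61 + 27  ⟹  27 = (1)·210 + (-3)·61
61 = 2 × 27 + 7  ⟹  7 = (-2)·210 + (7)·61
27 = 3 × 7 + 6  ⟹  6 = (7)·210 + (-24)·61
7 = 1 × 6 + 1  ⟹  1 = (-9)·210 + (31)·61
So (31)·61 ≡ 1 (mod 210), i.e. 61^(-1) ≡ 31 (mod 210).
Check: 61 × 31 = 1891 ≡ 1 (mod 210)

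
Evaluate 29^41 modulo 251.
61

Repeated squaring. Binary of 41 = 101001.
29^1 ≡ 29 (mod 251); 29^2 ≡ 88 (mod 251); 29^4 ≡ 214 (mod 251); 29^8 ≡ 114 (mod 251); 29^16 ≡ 195 (mod 251); 29^32 ≡ 124 (mod 251)
29^41 = 29^1 × 29^8 × 29^32 ≡ 61 (mod 251)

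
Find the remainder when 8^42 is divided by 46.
32

Repeated squaring. Binary of 42 = 101010.
8^1 ≡ 8 (mod 46); 8^2 ≡ 18 (mod 46); 8^4 ≡ 2 (mod 46); 8^8 ≡ 4 (mod 46); 8^16 ≡ 16 (mod 46); 8^32 ≡ 26 (mod 46)
8^42 = 8^2 × 8^8 × 8^32 ≡ 32 (mod 46)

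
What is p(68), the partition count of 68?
3087735

p(n) counts ways to write n as a sum of positive integers (order ignored).
Euler's pentagonal recurrence: p(k) = p(k-1) + p(k-2) - p(k-5) - p(k-7) + p(k-12) + p(k-15) - ... (offsets j(3j∓1)/2, signs ++--, p(0)=1, p(<0)=0).
DP table for k = 0..67: p(0)=1, p(1)=1, p(2)=2, p(3)=3, p(4)=5, p(5)=7, p(6)=11, p(7)=15, p(8)=22, p(9)=30, p(10)=42, p(11)=56, p(12)=77, p(13)=101, p(14)=135, p(15)=176, p(16)=231, p(17)=297, p(18)=385, p(19)=490, p(20)=627, p(21)=792, p(22)=1002, p(23)=1255, p(24)=1575, p(25)=1958, p(26)=2436, p(27)=3010, p(28)=3718, p(29)=4565, p(30)=5604, p(31)=6842, p(32)=8349, p(33)=10143, p(34)=12310, p(35)=14883, p(36)=17977, p(37)=21637, p(38)=26015, p(39)=31185, p(40)=37338, p(41)=44583, p(42)=53174, p(43)=63261, p(44)=75175, p(45)=89134, p(46)=105558, p(47)=124754, p(48)=147273, p(49)=173525, p(50)=204226, p(51)=239943, p(52)=281589, p(53)=329931, p(54)=386155, p(55)=451276, p(56)=526823, p(57)=614154, p(58)=715220, p(59)=831820, p(60)=966467, p(61)=1121505, p(62)=1300156, p(63)=1505499, p(64)=1741630, p(65)=2012558, p(66)=2323520, p(67)=2679689.
Final step: p(68) = p(67) + p(66) - p(63) - p(61) + p(56) + p(53) - p(46) - p(42) + p(33) + p(28) - p(17) - p(11)
= 2679689 + 2323520 - 1505499 - 1121505 + 526823 + 329931 - 105558 - 53174 + 10143 + 3718 - 297 - 56
= 3087735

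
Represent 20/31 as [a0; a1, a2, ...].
[0; 1, 1, 1, 4, 2]

Euclidean algorithm steps:
20 = 0 × 31 + 20
31 = 1 × 20 + 11
20 = 1 × 11 + 9
11 = 1 × 9 + 2
9 = 4 × 2 + 1
2 = 2 × 1 + 0
Continued fraction: [0; 1, 1, 1, 4, 2]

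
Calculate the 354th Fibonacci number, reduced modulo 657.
622

Matrix identity: Q^n = [[F_(n+1), F_n], [F_n, F_(n-1)]] with Q = [[1,1],[1,0]].
n = 354 = 101100010₂. Square-and-multiply, entries mod 657:
Q^1 = [[1,1],[1,0]]
Q^2 = (Q^1)² = [[2,1],[1,1]]
Q^5 = (Q^2)²·Q = [[8,5],[5,3]]
Q^11 = (Q^5)²·Q = [[144,89],[89,55]]
Q^22 = (Q^11)² = [[406,629],[629,434]]
Q^44 = (Q^22)² = [[56,132],[132,581]]
Q^88 = (Q^44)² = [[193,645],[645,205]]
Q^177 = (Q^88)²·Q = [[424,601],[601,480]]
Q^354 = (Q^177)² = [[266,622],[622,301]]
F_354 mod 657 = Q^354[0][1] = 622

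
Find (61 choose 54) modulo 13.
10

Using Lucas' theorem:
Write n=61 and k=54 in base 13:
n in base 13: [4, 9]
k in base 13: [4, 2]
C(61,54) mod 13 = ∏ C(n_i, k_i) mod 13
Digit binomials (mod 13): C(4,4) = 1; C(9,2) = 36 ≡ 10
Product: 1 × 10 = 10 ≡ 10 (mod 13)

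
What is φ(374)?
160

374 = 2 × 11 × 17
φ(n) = n × ∏(1 - 1/p) for each prime p dividing n
φ(374) = 374 × (1 - 1/2) × (1 - 1/11) × (1 - 1/17) = 160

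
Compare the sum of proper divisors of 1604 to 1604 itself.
deficient

Proper divisors of 1604: sum = 1 + 2 + 4 + 401 + 802 = 1210
Since 1210 < 1604, 1604 is deficient.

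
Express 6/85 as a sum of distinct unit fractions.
1/15 + 1/255

Greedy algorithm:
6/85: ceiling(85/6) = 15, use 1/15
1/255: ceiling(255/1) = 255, use 1/255
Result: 6/85 = 1/15 + 1/255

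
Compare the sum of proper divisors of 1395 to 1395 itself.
deficient

Proper divisors of 1395: sum = 1 + 3 + 5 + 9 + 15 + 31 + 45 + 93 + 155 + 279 + 465 = 1101
Since 1101 < 1395, 1395 is deficient.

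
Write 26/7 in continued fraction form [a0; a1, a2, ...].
[3; 1, 2, 2]

Euclidean algorithm steps:
26 = 3 × 7 + 5
7 = 1 × 5 + 2
5 = 2 × 2 + 1
2 = 2 × 1 + 0
Continued fraction: [3; 1, 2, 2]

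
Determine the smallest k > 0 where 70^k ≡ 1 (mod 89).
88

89 is prime, so ord(70) divides φ(89) = 88.
Divisors of 88: 1, 2, 4, 8, 11, 22, 44, 88.
Repeated squaring: 70^1 ≡ 70, 70^2 ≡ 5, 70^4 ≡ 25, 70^8 ≡ 2, 70^16 ≡ 4, 70^32 ≡ 16, 70^64 ≡ 78 (mod 89).
Test 70^d mod 89 for each divisor d in increasing order:
70^1 ≡ 70
70^2 ≡ 5
70^4 ≡ 25
70^8 ≡ 2
70^11 = 70^8·70^2·70^1 ≡ 77
70^22 = 70^16·70^4·70^2 ≡ 55
70^44 = 70^32·70^8·70^4 ≡ 88
70^88 = 70^64·70^16·70^8 ≡ 1  ← first divisor giving 1
The order is 88.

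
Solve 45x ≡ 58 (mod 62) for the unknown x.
x ≡ 44 (mod 62)

gcd(45, 62) = 1, which divides 58, so solutions exist.
Find 45^(-1) mod 62 by the extended Euclidean algorithm:
62 = 1 × 45 + 17  ⟹  17 = (1)·62 + (-1)·45
45 = 2 × 17 + 11  ⟹  11 = (-2)·62 + (3)·45
17 = 1 × 11 + 6  ⟹  6 = (3)·62 + (-4)·45
11 = 1 × 6 + 5  ⟹  5 = (-5)·62 + (7)·45
6 = 1 × 5 + 1  ⟹  1 = (8)·62 + (-11)·45
So (-11)·45 ≡ 1 (mod 62), i.e. 45^(-1) ≡ -11 ≡ 51 (mod 62).
x ≡ 51 × 58 = 2958 ≡ 44 (mod 62).
Check: 45 × 44 = 1980 ≡ 58 (mod 62).
Unique solution: x ≡ 44 (mod 62)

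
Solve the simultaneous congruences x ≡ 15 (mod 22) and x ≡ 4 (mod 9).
103

Using Chinese Remainder Theorem:
M = 22 × 9 = 198
M1 = 9, M2 = 22
y1 = 9^(-1) mod 22 = 5
y2 = 22^(-1) mod 9 = 7
x = (15×9×5 + 4×22×7) mod 198 = 103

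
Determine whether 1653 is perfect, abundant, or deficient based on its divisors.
deficient

Proper divisors of 1653: sum = 1 + 3 + 19 + 29 + 57 + 87 + 551 = 747
Since 747 < 1653, 1653 is deficient.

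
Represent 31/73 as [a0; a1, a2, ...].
[0; 2, 2, 1, 4, 2]

Euclidean algorithm steps:
31 = 0 × 73 + 31
73 = 2 × 31 + 11
31 = 2 × 11 + 9
11 = 1 × 9 + 2
9 = 4 × 2 + 1
2 = 2 × 1 + 0
Continued fraction: [0; 2, 2, 1, 4, 2]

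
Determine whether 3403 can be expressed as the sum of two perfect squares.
Not possible

Factorization: 3403 = 41 × 83
By Fermat: n is sum of two squares iff every prime p ≡ 3 (mod 4) appears to even power.
Prime(s) ≡ 3 (mod 4) with odd exponent: [(83, 1)]
Therefore 3403 cannot be expressed as a² + b².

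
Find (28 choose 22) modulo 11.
1

Using Lucas' theorem:
Write n=28 and k=22 in base 11:
n in base 11: [2, 6]
k in base 11: [2, 0]
C(28,22) mod 11 = ∏ C(n_i, k_i) mod 11
Digit binomials (mod 11): C(2,2) = 1; C(6,0) = 1
Product: 1 × 1 = 1 ≡ 1 (mod 11)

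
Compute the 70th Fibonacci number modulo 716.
67

Matrix identity: Q^n = [[F_(n+1), F_n], [F_n, F_(n-1)]] with Q = [[1,1],[1,0]].
n = 70 = 1000110₂. Square-and-multiply, entries mod 716:
Q^1 = [[1,1],[1,0]]
Q^2 = (Q^1)² = [[2,1],[1,1]]
Q^4 = (Q^2)² = [[5,3],[3,2]]
Q^8 = (Q^4)² = [[34,21],[21,13]]
Q^17 = (Q^8)²·Q = [[436,165],[165,271]]
Q^35 = (Q^17)²·Q = [[320,373],[373,663]]
Q^70 = (Q^35)² = [[237,67],[67,170]]
F_70 mod 716 = Q^70[0][1] = 67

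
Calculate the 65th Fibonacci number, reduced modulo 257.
247

Matrix identity: Q^n = [[F_(n+1), F_n], [F_n, F_(n-1)]] with Q = [[1,1],[1,0]].
n = 65 = 1000001₂. Square-and-multiply, entries mod 257:
Q^1 = [[1,1],[1,0]]
Q^2 = (Q^1)² = [[2,1],[1,1]]
Q^4 = (Q^2)² = [[5,3],[3,2]]
Q^8 = (Q^4)² = [[34,21],[21,13]]
Q^16 = (Q^8)² = [[55,216],[216,96]]
Q^32 = (Q^16)² = [[80,234],[234,103]]
Q^65 = (Q^32)²·Q = [[150,247],[247,160]]
F_65 mod 257 = Q^65[0][1] = 247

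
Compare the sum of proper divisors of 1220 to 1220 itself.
abundant

Proper divisors of 1220: sum = 1 + 2 + 4 + 5 + 10 + 20 + 61 + 122 + 244 + 305 + 610 = 1384
Since 1384 > 1220, 1220 is abundant.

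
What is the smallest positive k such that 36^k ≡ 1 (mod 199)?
99

199 is prime, so ord(36) divides φ(199) = 198.
Divisors of 198: 1, 2, 3, 6, 9, 11, 18, 22, 33, 66, 99, 198.
Repeated squaring: 36^1 ≡ 36, 36^2 ≡ 102, 36^4 ≡ 56, 36^8 ≡ 151, 36^16 ≡ 115, 36^32 ≡ 91, 36^64 ≡ 122, 36^128 ≡ 158 (mod 199).
Test 36^d mod 199 for each divisor d in increasing order:
36^1 ≡ 36
36^2 ≡ 102
36^3 = 36^2·36^1 ≡ 90
36^6 = 36^4·36^2 ≡ 140
36^9 = 36^8·36^1 ≡ 63
36^11 = 36^8·36^2·36^1 ≡ 58
36^18 = 36^16·36^2 ≡ 188
36^22 = 36^16·36^4·36^2 ≡ 180
36^33 = 36^32·36^1 ≡ 92
36^66 = 36^64·36^2 ≡ 106
36^99 = 36^64·36^32·36^2·36^1 ≡ 1  ← first divisor giving 1
The order is 99.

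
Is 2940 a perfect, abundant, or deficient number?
abundant

Proper divisors of 2940: sum = 1 + 2 + 3 + 4 + 5 + 6 + 7 + 10 + ... + 588 + 735 + 980 + 1470 (35 divisors) = 6636
Since 6636 > 2940, 2940 is abundant.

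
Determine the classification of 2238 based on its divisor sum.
abundant

Proper divisors of 2238: sum = 1 + 2 + 3 + 6 + 373 + 746 + 1119 = 2250
Since 2250 > 2238, 2238 is abundant.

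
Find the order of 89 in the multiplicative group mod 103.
34

103 is prime, so ord(89) divides φ(103) = 102.
Divisors of 102: 1, 2, 3, 6, 17, 34, 51, 102.
Repeated squaring: 89^1 ≡ 89, 89^2 ≡ 93, 89^4 ≡ 100, 89^8 ≡ 9, 89^16 ≡ 81, 89^32 ≡ 72, 89^64 ≡ 34 (mod 103).
Test 89^d mod 103 for each divisor d in increasing order:
89^1 ≡ 89
89^2 ≡ 93
89^3 = 89^2·89^1 ≡ 37
89^6 = 89^4·89^2 ≡ 30
89^17 = 89^16·89^1 ≡ 102
89^34 = 89^32·89^2 ≡ 1  ← first divisor giving 1
The order is 34.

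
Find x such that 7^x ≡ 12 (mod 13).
6

Baby-step giant-step with step n = ⌈√13⌉ = 4.
Baby steps 7^j mod 13 (j:value) for j=0..3: 0:1, 1:7, 2:10, 3:5.
Giant-step multiplier: 7^(-4) ≡ 7^(12-4) = 7^8 ≡ 3 (mod 13).
Giant steps γ_i = 12·3^i mod 13: γ_0=12, γ_1=10 (in table at j=2).
x = i·n + j = 1·4 + 2 = 6.
Check: 7^6 ≡ 12 (mod 13).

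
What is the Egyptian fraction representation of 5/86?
1/18 + 1/387

Greedy algorithm:
5/86: ceiling(86/5) = 18, use 1/18
1/387: ceiling(387/1) = 387, use 1/387
Result: 5/86 = 1/18 + 1/387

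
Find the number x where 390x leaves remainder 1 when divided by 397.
170

gcd(390, 397) = 1, so the inverse exists.
Extended Euclidean algorithm on (397, 390):
397 = 1 × 390 + 7  ⟹  7 = (1)·397 + (-1)·390
390 = 55 × 7 + 5  ⟹  5 = (-55)·397 + (56)·390
7 = 1 × 5 + 2  ⟹  2 = (56)·397 + (-57)·390
5 = 2 × 2 + 1  ⟹  1 = (-167)·397 + (170)·390
So (170)·390 ≡ 1 (mod 397), i.e. 390^(-1) ≡ 170 (mod 397).
Check: 390 × 170 = 66300 ≡ 1 (mod 397)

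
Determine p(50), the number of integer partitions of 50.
204226

p(n) counts ways to write n as a sum of positive integers (order ignored).
Euler's pentagonal recurrence: p(k) = p(k-1) + p(k-2) - p(k-5) - p(k-7) + p(k-12) + p(k-15) - ... (offsets j(3j∓1)/2, signs ++--, p(0)=1, p(<0)=0).
DP table for k = 0..49: p(0)=1, p(1)=1, p(2)=2, p(3)=3, p(4)=5, p(5)=7, p(6)=11, p(7)=15, p(8)=22, p(9)=30, p(10)=42, p(11)=56, p(12)=77, p(13)=101, p(14)=135, p(15)=176, p(16)=231, p(17)=297, p(18)=385, p(19)=490, p(20)=627, p(21)=792, p(22)=1002, p(23)=1255, p(24)=1575, p(25)=1958, p(26)=2436, p(27)=3010, p(28)=3718, p(29)=4565, p(30)=5604, p(31)=6842, p(32)=8349, p(33)=10143, p(34)=12310, p(35)=14883, p(36)=17977, p(37)=21637, p(38)=26015, p(39)=31185, p(40)=37338, p(41)=44583, p(42)=53174, p(43)=63261, p(44)=75175, p(45)=89134, p(46)=105558, p(47)=124754, p(48)=147273, p(49)=173525.
Final step: p(50) = p(49) + p(48) - p(45) - p(43) + p(38) + p(35) - p(28) - p(24) + p(15) + p(10)
= 173525 + 147273 - 89134 - 63261 + 26015 + 14883 - 3718 - 1575 + 176 + 42
= 204226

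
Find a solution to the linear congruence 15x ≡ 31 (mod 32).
x ≡ 17 (mod 32)

gcd(15, 32) = 1, which divides 31, so solutions exist.
Find 15^(-1) mod 32 by the extended Euclidean algorithm:
32 = 2 × 15 + 2  ⟹  2 = (1)·32 + (-2)·15
15 = 7 × 2 + 1  ⟹  1 = (-7)·32 + (15)·15
So (15)·15 ≡ 1 (mod 32), i.e. 15^(-1) ≡ 15 (mod 32).
x ≡ 15 × 31 = 465 ≡ 17 (mod 32).
Check: 15 × 17 = 255 ≡ 31 (mod 32).
Unique solution: x ≡ 17 (mod 32)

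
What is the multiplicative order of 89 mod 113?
112

113 is prime, so ord(89) divides φ(113) = 112.
Divisors of 112: 1, 2, 4, 7, 8, 14, 16, 28, 56, 112.
Repeated squaring: 89^1 ≡ 89, 89^2 ≡ 11, 89^4 ≡ 8, 89^8 ≡ 64, 89^16 ≡ 28, 89^32 ≡ 106, 89^64 ≡ 49 (mod 113).
Test 89^d mod 113 for each divisor d in increasing order:
89^1 ≡ 89
89^2 ≡ 11
89^4 ≡ 8
89^7 = 89^4·89^2·89^1 ≡ 35
89^8 ≡ 64
89^14 = 89^8·89^4·89^2 ≡ 95
89^16 ≡ 28
89^28 = 89^16·89^8·89^4 ≡ 98
89^56 = 89^32·89^16·89^8 ≡ 112
89^112 = 89^64·89^32·89^16 ≡ 1  ← first divisor giving 1
The order is 112.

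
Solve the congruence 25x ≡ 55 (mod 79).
x ≡ 18 (mod 79)

gcd(25, 79) = 1, which divides 55, so solutions exist.
Find 25^(-1) mod 79 by the extended Euclidean algorithm:
79 = 3 × 25 + 4  ⟹  4 = (1)·79 + (-3)·25
25 = 6 × 4 + 1  ⟹  1 = (-6)·79 + (19)·25
So (19)·25 ≡ 1 (mod 79), i.e. 25^(-1) ≡ 19 (mod 79).
x ≡ 19 × 55 = 1045 ≡ 18 (mod 79).
Check: 25 × 18 = 450 ≡ 55 (mod 79).
Unique solution: x ≡ 18 (mod 79)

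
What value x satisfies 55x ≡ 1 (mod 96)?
7

gcd(55, 96) = 1, so the inverse exists.
Extended Euclidean algorithm on (96, 55):
96 = 1 × 55 + 41  ⟹  41 = (1)·96 + (-1)·55
55 = 1 × 41 + 14  ⟹  14 = (-1)·96 + (2)·55
41 = 2 × 14 + 13  ⟹  13 = (3)·96 + (-5)·55
14 = 1 × 13 + 1  ⟹  1 = (-4)·96 + (7)·55
So (7)·55 ≡ 1 (mod 96), i.e. 55^(-1) ≡ 7 (mod 96).
Check: 55 × 7 = 385 ≡ 1 (mod 96)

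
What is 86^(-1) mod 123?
113

gcd(86, 123) = 1, so the inverse exists.
Extended Euclidean algorithm on (123, 86):
123 = 1 × 86 + 37  ⟹  37 = (1)·123 + (-1)·86
86 = 2 × 37 + 12  ⟹  12 = (-2)·123 + (3)·86
37 = 3 × 12 + 1  ⟹  1 = (7)·123 + (-10)·86
So (-10)·86 ≡ 1 (mod 123), i.e. 86^(-1) ≡ -10 ≡ 113 (mod 123).
Check: 86 × 113 = 9718 ≡ 1 (mod 123)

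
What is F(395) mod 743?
561

Matrix identity: Q^n = [[F_(n+1), F_n], [F_n, F_(n-1)]] with Q = [[1,1],[1,0]].
n = 395 = 110001011₂. Square-and-multiply, entries mod 743:
Q^1 = [[1,1],[1,0]]
Q^3 = (Q^1)²·Q = [[3,2],[2,1]]
Q^6 = (Q^3)² = [[13,8],[8,5]]
Q^12 = (Q^6)² = [[233,144],[144,89]]
Q^24 = (Q^12)² = [[725,302],[302,423]]
Q^49 = (Q^24)²·Q = [[597,139],[139,458]]
Q^98 = (Q^49)² = [[515,274],[274,241]]
Q^197 = (Q^98)²·Q = [[597,7],[7,590]]
Q^395 = (Q^197)²·Q = [[697,561],[561,136]]
F_395 mod 743 = Q^395[0][1] = 561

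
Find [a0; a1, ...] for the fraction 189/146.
[1; 3, 2, 1, 1, 8]

Euclidean algorithm steps:
189 = 1 × 146 + 43
146 = 3 × 43 + 17
43 = 2 × 17 + 9
17 = 1 × 9 + 8
9 = 1 × 8 + 1
8 = 8 × 1 + 0
Continued fraction: [1; 3, 2, 1, 1, 8]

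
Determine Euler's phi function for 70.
24

70 = 2 × 5 × 7
φ(n) = n × ∏(1 - 1/p) for each prime p dividing n
φ(70) = 70 × (1 - 1/2) × (1 - 1/5) × (1 - 1/7) = 24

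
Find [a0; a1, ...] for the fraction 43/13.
[3; 3, 4]

Euclidean algorithm steps:
43 = 3 × 13 + 4
13 = 3 × 4 + 1
4 = 4 × 1 + 0
Continued fraction: [3; 3, 4]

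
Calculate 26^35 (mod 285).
11

Repeated squaring. Binary of 35 = 100011.
26^1 ≡ 26 (mod 285); 26^2 ≡ 106 (mod 285); 26^4 ≡ 121 (mod 285); 26^8 ≡ 106 (mod 285); 26^16 ≡ 121 (mod 285); 26^32 ≡ 106 (mod 285)
26^35 = 26^1 × 26^2 × 26^32 ≡ 11 (mod 285)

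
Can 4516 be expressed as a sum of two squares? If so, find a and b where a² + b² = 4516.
40² + 54² (a=40, b=54)

Factorization: 4516 = 2^2 × 1129
By Fermat: n is sum of two squares iff every prime p ≡ 3 (mod 4) appears to even power.
All primes ≡ 3 (mod 4) appear to even power.
Search a = 0, 1, 2, … for 4516 - a² a perfect square: first hit at a = 40: 4516 - 1600 = 2916 = 54².
4516 = 40² + 54² = 1600 + 2916 ✓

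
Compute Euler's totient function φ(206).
102

206 = 2 × 103
φ(n) = n × ∏(1 - 1/p) for each prime p dividing n
φ(206) = 206 × (1 - 1/2) × (1 - 1/103) = 102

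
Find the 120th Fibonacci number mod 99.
0

Matrix identity: Q^n = [[F_(n+1), F_n], [F_n, F_(n-1)]] with Q = [[1,1],[1,0]].
n = 120 = 1111000₂. Square-and-multiply, entries mod 99:
Q^1 = [[1,1],[1,0]]
Q^3 = (Q^1)²·Q = [[3,2],[2,1]]
Q^7 = (Q^3)²·Q = [[21,13],[13,8]]
Q^15 = (Q^7)²·Q = [[96,16],[16,80]]
Q^30 = (Q^15)² = [[67,44],[44,23]]
Q^60 = (Q^30)² = [[89,0],[0,89]]
Q^120 = (Q^60)² = [[1,0],[0,1]]
F_120 mod 99 = Q^120[0][1] = 0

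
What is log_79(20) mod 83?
35

Baby-step giant-step with step n = ⌈√83⌉ = 10.
Baby steps 79^j mod 83 (j:value) for j=0..9: 0:1, 1:79, 2:16, 3:19, 4:7, 5:55, 6:29, 7:50, 8:49, 9:53.
Giant-step multiplier: 79^(-10) ≡ 79^(82-10) = 79^72 ≡ 9 (mod 83).
Giant steps γ_i = 20·9^i mod 83: γ_0=20, γ_1=14, γ_2=43, γ_3=55 (in table at j=5).
x = i·n + j = 3·10 + 5 = 35.
Check: 79^35 ≡ 20 (mod 83).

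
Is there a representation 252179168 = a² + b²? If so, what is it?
Not possible

Factorization: 252179168 = 2^5 × 199^3
By Fermat: n is sum of two squares iff every prime p ≡ 3 (mod 4) appears to even power.
Prime(s) ≡ 3 (mod 4) with odd exponent: [(199, 3)]
Therefore 252179168 cannot be expressed as a² + b².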